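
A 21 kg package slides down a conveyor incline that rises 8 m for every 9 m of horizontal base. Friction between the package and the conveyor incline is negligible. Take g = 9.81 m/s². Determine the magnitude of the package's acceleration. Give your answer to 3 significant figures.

Resolving the weight along the incline: the component pulling the package down the slope is mg sin 41.63° = 21 × 9.81 × 0.6644 = 136.873 N, and the normal force is N = mg cos 41.63° = 21 × 9.81 × 0.7474 = 153.972 N.
With no friction the net force along the incline is 136.873 N, so a = g sin 41.63° = 136.873 / 21 = 6.5178 m/s².

6.52 m/s²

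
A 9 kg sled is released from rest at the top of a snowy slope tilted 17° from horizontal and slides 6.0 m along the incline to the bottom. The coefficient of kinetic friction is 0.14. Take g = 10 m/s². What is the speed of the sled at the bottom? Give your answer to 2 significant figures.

4.4 m/s

The weight component along the incline is mg sin 17° = 26.313 N and the normal force is N = mg cos 17° = 86.067 N.
Friction up the slope is f = μN = 0.14 × 86.067 = 12.049 N, so the net downslope force is 26.313 − 12.049 = 14.264 N and a = 14.264 / 9 = 1.5849 m/s².
Starting from rest over a distance of 6.0 m, v² = 2aL = 2 × 1.5849 × 6.0 = 19.0188, so v = 4.3611 m/s.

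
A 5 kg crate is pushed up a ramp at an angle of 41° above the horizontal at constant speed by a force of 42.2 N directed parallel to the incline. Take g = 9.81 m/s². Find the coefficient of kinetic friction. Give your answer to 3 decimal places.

At constant speed ΣF = 0 along the incline. The applied 42.2 N acts up the slope; the weight component mg sin 41° = 32.180 N and kinetic friction μN both act down the slope.
So 42.2 = 32.180 + μ × 37.019, giving μ = (42.2 − 32.180) / 37.019 = 0.2707.

0.271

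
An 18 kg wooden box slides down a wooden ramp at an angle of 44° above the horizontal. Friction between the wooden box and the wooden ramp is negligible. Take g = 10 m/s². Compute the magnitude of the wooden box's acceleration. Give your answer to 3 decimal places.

6.947 m/s²

Resolving the weight along the incline: the component pulling the wooden box down the slope is mg sin 44° = 18 × 10 × 0.6947 = 125.046 N, and the normal force is N = mg cos 44° = 18 × 10 × 0.7193 = 129.474 N.
With no friction the net force along the incline is 125.046 N, so a = g sin 44° = 125.046 / 18 = 6.9470 m/s².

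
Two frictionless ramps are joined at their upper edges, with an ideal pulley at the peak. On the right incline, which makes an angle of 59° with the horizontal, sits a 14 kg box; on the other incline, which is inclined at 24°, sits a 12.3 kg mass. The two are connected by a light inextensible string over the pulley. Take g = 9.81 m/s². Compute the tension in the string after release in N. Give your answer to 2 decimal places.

81.18 N

Resolve each weight along its own incline: the 14 kg mass has component 14 × 9.81 × sin 59° = 117.723 N down its slope, and the 12.3 kg mass has 12.3 × 9.81 × sin 24° = 49.078 N down its slope.
The 14 kg side's 117.723 N exceeds the other side's 49.078 N, so that mass slides down and the 12.3 kg mass slides up. Taking that direction as positive, Newton's second law for the whole system gives 117.723 − 49.078 = (14 + 12.3) a, so a = 68.645 / 26.3 = 2.6101 m/s².
For the 12.3 kg mass (up-slope positive): T − 49.078 = 12.3 × 2.6101, so T = 81.182 N.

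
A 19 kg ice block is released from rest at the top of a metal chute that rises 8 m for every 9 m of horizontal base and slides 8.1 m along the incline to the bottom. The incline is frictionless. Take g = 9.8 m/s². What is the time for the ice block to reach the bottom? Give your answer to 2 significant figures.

1.6 s

The weight component along the incline is mg sin 41.63° = 123.705 N and the normal force is N = mg cos 41.63° = 139.168 N.
With no friction, a = g sin 41.63° = 6.5108 m/s².
Starting from rest, L = ½at², so t = √(2L/a) = √(2 × 8.1 / 6.5108) = 1.5774 s.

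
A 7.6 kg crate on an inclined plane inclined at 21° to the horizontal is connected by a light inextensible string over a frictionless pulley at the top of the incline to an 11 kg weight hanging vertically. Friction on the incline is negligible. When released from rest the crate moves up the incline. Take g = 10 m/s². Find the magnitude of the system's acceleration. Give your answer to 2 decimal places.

For the crate on the incline: the weight component along the slope is m₁g sin 21° = 7.6 × 10 × 0.3584 = 27.238 N and the normal force is N = m₁g cos 21° = 70.952 N.
Newton's second law for the crate (up-slope positive): T − 27.238 = 7.6 a. For the hanging weight (downward positive): 11 × 10 − T = 11 a.
Adding the two equations eliminates T: 82.762 = 18.6 a, so a = 4.4496 m/s².

4.45 m/s²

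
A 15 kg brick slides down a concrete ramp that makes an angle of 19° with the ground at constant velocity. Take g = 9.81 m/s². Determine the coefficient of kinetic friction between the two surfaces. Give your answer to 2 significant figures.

0.34

At constant velocity the net force along the incline is zero: mg sin 19° = μ mg cos 19°.
So μ = tan 19° = 0.3256 / 0.9455 = 0.3444.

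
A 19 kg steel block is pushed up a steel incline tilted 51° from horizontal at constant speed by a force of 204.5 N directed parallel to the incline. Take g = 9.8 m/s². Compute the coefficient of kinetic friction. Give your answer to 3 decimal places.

0.510

At constant speed ΣF = 0 along the incline. The applied 204.5 N acts up the slope; the weight component mg sin 51° = 144.705 N and kinetic friction μN both act down the slope.
So 204.5 = 144.705 + μ × 117.179, giving μ = (204.5 − 144.705) / 117.179 = 0.5103.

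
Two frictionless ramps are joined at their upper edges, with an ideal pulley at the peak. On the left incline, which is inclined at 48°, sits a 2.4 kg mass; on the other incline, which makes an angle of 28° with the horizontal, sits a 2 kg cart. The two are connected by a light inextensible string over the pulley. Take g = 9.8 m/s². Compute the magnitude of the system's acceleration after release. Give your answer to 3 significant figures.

Resolve each weight along its own incline: the 2.4 kg mass has component 2.4 × 9.8 × sin 48° = 17.479 N down its slope, and the 2 kg mass has 2 × 9.8 × sin 28° = 9.202 N down its slope.
The 2.4 kg side's 17.479 N exceeds the other side's 9.202 N, so that mass slides down and the 2 kg mass slides up. Taking that direction as positive, Newton's second law for the whole system gives 17.479 − 9.202 = (2.4 + 2) a, so a = 8.277 / 4.4 = 1.8811 m/s².

1.88 m/s²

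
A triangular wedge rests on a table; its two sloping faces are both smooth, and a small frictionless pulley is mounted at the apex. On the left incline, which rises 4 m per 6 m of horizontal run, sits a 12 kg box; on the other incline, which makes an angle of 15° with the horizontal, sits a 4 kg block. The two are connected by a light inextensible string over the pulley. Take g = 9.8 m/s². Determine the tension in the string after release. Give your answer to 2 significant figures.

24 N

Resolve each weight along its own incline: the 12 kg mass has component 12 × 9.8 × sin 33.69° = 65.233 N down its slope, and the 4 kg mass has 4 × 9.8 × sin 15° = 10.146 N down its slope.
The 12 kg side's 65.233 N exceeds the other side's 10.146 N, so that mass slides down and the 4 kg mass slides up. Taking that direction as positive, Newton's second law for the whole system gives 65.233 − 10.146 = (12 + 4) a, so a = 55.087 / 16 = 3.4429 m/s².
For the 4 kg mass (up-slope positive): T − 10.146 = 4 × 3.4429, so T = 23.918 N.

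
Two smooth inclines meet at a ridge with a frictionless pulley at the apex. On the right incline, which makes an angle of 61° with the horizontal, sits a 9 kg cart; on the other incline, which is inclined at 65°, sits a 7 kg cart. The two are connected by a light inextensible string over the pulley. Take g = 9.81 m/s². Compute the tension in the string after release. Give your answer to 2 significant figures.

69 N

Resolve each weight along its own incline: the 9 kg mass has component 9 × 9.81 × sin 61° = 77.220 N down its slope, and the 7 kg mass has 7 × 9.81 × sin 65° = 62.236 N down its slope.
The 9 kg side's 77.220 N exceeds the other side's 62.236 N, so that mass slides down and the 7 kg mass slides up. Taking that direction as positive, Newton's second law for the whole system gives 77.220 − 62.236 = (9 + 7) a, so a = 14.984 / 16 = 0.9365 m/s².
For the 7 kg mass (up-slope positive): T − 62.236 = 7 × 0.9365, so T = 68.791 N.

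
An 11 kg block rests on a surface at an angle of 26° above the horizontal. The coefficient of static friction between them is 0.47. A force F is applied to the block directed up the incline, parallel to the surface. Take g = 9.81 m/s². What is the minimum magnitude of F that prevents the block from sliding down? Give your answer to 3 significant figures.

1.72 N

The normal force is N = mg cos 26° = 96.989 N. With F at its minimum the block is on the verge of sliding down, so static friction is at its maximum μ_s N = 0.47 × 96.989 = 45.585 N and acts up the slope.
Equilibrium along the incline: F + μ_s N = mg sin 26°, so F = 47.305 − 45.585 = 1.720 N.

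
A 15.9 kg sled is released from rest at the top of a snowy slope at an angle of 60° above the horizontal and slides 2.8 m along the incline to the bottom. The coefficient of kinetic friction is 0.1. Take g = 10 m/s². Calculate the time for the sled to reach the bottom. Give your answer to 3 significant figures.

0.828 s

The weight component along the incline is mg sin 60° = 137.698 N and the normal force is N = mg cos 60° = 79.500 N.
Friction up the slope is f = μN = 0.1 × 79.500 = 7.950 N, so the net downslope force is 137.698 − 7.950 = 129.748 N and a = 129.748 / 15.9 = 8.1603 m/s².
Starting from rest, L = ½at², so t = √(2L/a) = √(2 × 2.8 / 8.1603) = 0.8284 s.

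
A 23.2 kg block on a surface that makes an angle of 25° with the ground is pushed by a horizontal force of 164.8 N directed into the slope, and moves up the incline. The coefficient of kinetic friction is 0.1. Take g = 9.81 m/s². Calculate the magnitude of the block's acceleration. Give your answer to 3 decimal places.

The horizontal push has components F cos 25° = 164.8 × 0.9063 = 149.358 N up the incline and F sin 25° = 164.8 × 0.4226 = 69.644 N pressing into the surface.
The normal force is therefore N = mg cos 25° + F sin 25° = 206.267 + 69.644 = 275.911 N, and kinetic friction down the slope is μN = 0.1 × 275.911 = 27.591 N.
Along the incline: F cos 25° − mg sin 25° − μN = ma, so 149.358 − 96.180 − 27.591 = 23.2 a, giving a = 1.1029 m/s².

1.103 m/s²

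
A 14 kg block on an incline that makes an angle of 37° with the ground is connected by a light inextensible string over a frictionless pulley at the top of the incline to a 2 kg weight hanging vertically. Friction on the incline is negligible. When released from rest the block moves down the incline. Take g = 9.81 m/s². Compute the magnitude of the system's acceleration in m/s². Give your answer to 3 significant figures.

For the block on the incline: the weight component along the slope is m₁g sin 37° = 14 × 9.81 × 0.6018 = 82.651 N and the normal force is N = m₁g cos 37° = 109.685 N.
Newton's second law for the block (down-slope positive): 82.651 − T = 14 a. For the hanging weight (upward positive): T − 2 × 9.81 = 2 a.
Adding the two equations eliminates T: 63.031 = 16 a, so a = 3.9394 m/s².

3.94 m/s²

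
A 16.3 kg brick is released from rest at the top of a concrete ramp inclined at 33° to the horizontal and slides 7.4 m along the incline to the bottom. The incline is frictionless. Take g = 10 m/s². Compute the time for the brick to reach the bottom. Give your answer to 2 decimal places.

1.65 s

The weight component along the incline is mg sin 33° = 88.776 N and the normal force is N = mg cos 33° = 136.703 N.
With no friction, a = g sin 33° = 5.4464 m/s².
Starting from rest, L = ½at², so t = √(2L/a) = √(2 × 7.4 / 5.4464) = 1.6485 s.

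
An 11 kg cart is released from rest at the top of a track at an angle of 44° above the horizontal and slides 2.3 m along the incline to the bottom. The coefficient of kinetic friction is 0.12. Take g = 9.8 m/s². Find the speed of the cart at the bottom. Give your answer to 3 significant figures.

5.24 m/s

The weight component along the incline is mg sin 44° = 74.884 N and the normal force is N = mg cos 44° = 77.545 N.
Friction up the slope is f = μN = 0.12 × 77.545 = 9.305 N, so the net downslope force is 74.884 − 9.305 = 65.579 N and a = 65.579 / 11 = 5.9617 m/s².
Starting from rest over a distance of 2.3 m, v² = 2aL = 2 × 5.9617 × 2.3 = 27.4238, so v = 5.2368 m/s.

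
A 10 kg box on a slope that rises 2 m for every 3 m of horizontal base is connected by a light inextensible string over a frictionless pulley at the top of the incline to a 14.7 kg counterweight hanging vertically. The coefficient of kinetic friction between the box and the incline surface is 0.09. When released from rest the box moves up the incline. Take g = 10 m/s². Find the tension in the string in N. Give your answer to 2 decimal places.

96.98 N

For the box on the incline: the weight component along the slope is m₁g sin 33.69° = 10 × 10 × 0.5547 = 55.470 N and the normal force is N = m₁g cos 33.69° = 83.205 N.
Kinetic friction opposes the box's motion up the incline: f = μN = 0.09 × 83.205 = 7.488 N acting down the slope.
Newton's second law for the box (up-slope positive): T − 55.470 − 7.488 = 10 a. For the hanging counterweight (downward positive): 14.7 × 10 − T = 14.7 a.
Adding the two equations eliminates T: 84.042 = 24.7 a, so a = 3.4025 m/s².
Then from the hanging counterweight's equation, T = 14.7 × (10 − 3.4025) = 96.983 N.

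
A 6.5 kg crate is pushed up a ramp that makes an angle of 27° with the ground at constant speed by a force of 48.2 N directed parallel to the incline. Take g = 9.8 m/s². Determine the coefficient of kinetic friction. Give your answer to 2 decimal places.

At constant speed ΣF = 0 along the incline. The applied 48.2 N acts up the slope; the weight component mg sin 27° = 28.919 N and kinetic friction μN both act down the slope.
So 48.2 = 28.919 + μ × 56.757, giving μ = (48.2 − 28.919) / 56.757 = 0.3397.

0.34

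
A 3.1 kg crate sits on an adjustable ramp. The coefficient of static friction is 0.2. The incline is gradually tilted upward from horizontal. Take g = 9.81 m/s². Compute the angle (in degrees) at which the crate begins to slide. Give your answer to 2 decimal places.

11.31°

At the threshold of sliding, static friction is at its maximum μ_s N and exactly balances the weight component along the incline: mg sin θ = μ_s mg cos θ.
Hence tan θ = μ_s = 0.2, so θ = arctan(0.2) = 11.3099°.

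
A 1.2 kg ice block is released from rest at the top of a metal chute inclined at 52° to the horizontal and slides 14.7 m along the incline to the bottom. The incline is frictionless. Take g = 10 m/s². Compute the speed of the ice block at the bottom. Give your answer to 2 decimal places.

15.22 m/s

The weight component along the incline is mg sin 52° = 9.456 N and the normal force is N = mg cos 52° = 7.388 N.
With no friction, a = g sin 52° = 7.8801 m/s².
Starting from rest over a distance of 14.7 m, v² = 2aL = 2 × 7.8801 × 14.7 = 231.6749, so v = 15.2209 m/s.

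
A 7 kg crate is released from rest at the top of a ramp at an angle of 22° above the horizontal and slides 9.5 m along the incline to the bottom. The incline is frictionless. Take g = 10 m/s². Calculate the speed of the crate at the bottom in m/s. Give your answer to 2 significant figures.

The weight component along the incline is mg sin 22° = 26.222 N and the normal force is N = mg cos 22° = 64.903 N.
With no friction, a = g sin 22° = 3.7461 m/s².
Starting from rest over a distance of 9.5 m, v² = 2aL = 2 × 3.7461 × 9.5 = 71.1759, so v = 8.4366 m/s.

8.4 m/s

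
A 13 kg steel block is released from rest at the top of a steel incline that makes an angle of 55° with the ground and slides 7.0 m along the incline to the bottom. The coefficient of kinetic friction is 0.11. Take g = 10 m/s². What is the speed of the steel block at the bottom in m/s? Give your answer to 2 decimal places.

The weight component along the incline is mg sin 55° = 106.490 N and the normal force is N = mg cos 55° = 74.565 N.
Friction up the slope is f = μN = 0.11 × 74.565 = 8.202 N, so the net downslope force is 106.490 − 8.202 = 98.288 N and a = 98.288 / 13 = 7.5606 m/s².
Starting from rest over a distance of 7.0 m, v² = 2aL = 2 × 7.5606 × 7.0 = 105.8484, so v = 10.2883 m/s.

10.29 m/s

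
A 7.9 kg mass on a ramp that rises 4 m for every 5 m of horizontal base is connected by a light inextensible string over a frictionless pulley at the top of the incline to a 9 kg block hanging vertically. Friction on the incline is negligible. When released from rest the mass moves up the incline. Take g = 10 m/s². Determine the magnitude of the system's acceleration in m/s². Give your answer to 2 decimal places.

2.41 m/s²

For the mass on the incline: the weight component along the slope is m₁g sin 38.66° = 7.9 × 10 × 0.6247 = 49.351 N and the normal force is N = m₁g cos 38.66° = 61.689 N.
Newton's second law for the mass (up-slope positive): T − 49.351 = 7.9 a. For the hanging block (downward positive): 9 × 10 − T = 9 a.
Adding the two equations eliminates T: 40.649 = 16.9 a, so a = 2.4053 m/s².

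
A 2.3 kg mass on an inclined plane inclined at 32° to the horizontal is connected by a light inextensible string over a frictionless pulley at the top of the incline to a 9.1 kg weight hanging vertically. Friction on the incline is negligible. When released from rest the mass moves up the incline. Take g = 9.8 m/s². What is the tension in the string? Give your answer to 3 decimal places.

27.527 N

For the mass on the incline: the weight component along the slope is m₁g sin 32° = 2.3 × 9.8 × 0.5299 = 11.944 N and the normal force is N = m₁g cos 32° = 19.115 N.
Newton's second law for the mass (up-slope positive): T − 11.944 = 2.3 a. For the hanging weight (downward positive): 9.1 × 9.8 − T = 9.1 a.
Adding the two equations eliminates T: 77.236 = 11.4 a, so a = 6.7751 m/s².
Then from the hanging weight's equation, T = 9.1 × (9.8 − 6.7751) = 27.527 N.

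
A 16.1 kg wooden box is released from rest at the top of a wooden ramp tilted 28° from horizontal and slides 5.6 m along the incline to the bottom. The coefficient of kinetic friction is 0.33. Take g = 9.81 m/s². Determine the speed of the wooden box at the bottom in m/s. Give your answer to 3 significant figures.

4.42 m/s

The weight component along the incline is mg sin 28° = 74.149 N and the normal force is N = mg cos 28° = 139.454 N.
Friction up the slope is f = μN = 0.33 × 139.454 = 46.020 N, so the net downslope force is 74.149 − 46.020 = 28.129 N and a = 28.129 / 16.1 = 1.7471 m/s².
Starting from rest over a distance of 5.6 m, v² = 2aL = 2 × 1.7471 × 5.6 = 19.5675, so v = 4.4235 m/s.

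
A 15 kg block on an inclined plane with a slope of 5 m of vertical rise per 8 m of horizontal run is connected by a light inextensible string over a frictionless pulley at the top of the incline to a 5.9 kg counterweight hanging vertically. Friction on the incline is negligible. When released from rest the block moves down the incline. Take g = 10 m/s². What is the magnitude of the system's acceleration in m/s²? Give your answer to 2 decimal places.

0.98 m/s²

For the block on the incline: the weight component along the slope is m₁g sin 32.01° = 15 × 10 × 0.5300 = 79.500 N and the normal force is N = m₁g cos 32.01° = 127.200 N.
Newton's second law for the block (down-slope positive): 79.500 − T = 15 a. For the hanging counterweight (upward positive): T − 5.9 × 10 = 5.9 a.
Adding the two equations eliminates T: 20.500 = 20.9 a, so a = 0.9809 m/s².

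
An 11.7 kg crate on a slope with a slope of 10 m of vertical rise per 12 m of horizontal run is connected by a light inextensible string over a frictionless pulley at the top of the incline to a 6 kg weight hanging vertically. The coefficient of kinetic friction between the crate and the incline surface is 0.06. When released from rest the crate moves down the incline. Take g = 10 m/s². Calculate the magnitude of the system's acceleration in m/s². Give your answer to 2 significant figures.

For the crate on the incline: the weight component along the slope is m₁g sin 39.81° = 11.7 × 10 × 0.6402 = 74.903 N and the normal force is N = m₁g cos 39.81° = 89.882 N.
Kinetic friction opposes the crate's motion down the incline: f = μN = 0.06 × 89.882 = 5.393 N acting up the slope.
Newton's second law for the crate (down-slope positive): 74.903 − 5.393 − T = 11.7 a. For the hanging weight (upward positive): T − 6 × 10 = 6 a.
Adding the two equations eliminates T: 9.510 = 17.7 a, so a = 0.5373 m/s².

0.54 m/s²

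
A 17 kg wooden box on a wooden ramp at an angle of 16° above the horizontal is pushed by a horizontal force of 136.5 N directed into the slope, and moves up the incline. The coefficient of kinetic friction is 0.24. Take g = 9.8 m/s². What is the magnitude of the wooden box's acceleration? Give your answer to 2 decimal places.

2.23 m/s²

The horizontal push has components F cos 16° = 136.5 × 0.9613 = 131.217 N up the incline and F sin 16° = 136.5 × 0.2756 = 37.619 N pressing into the surface.
The normal force is therefore N = mg cos 16° + F sin 16° = 160.153 + 37.619 = 197.772 N, and kinetic friction down the slope is μN = 0.24 × 197.772 = 47.465 N.
Along the incline: F cos 16° − mg sin 16° − μN = ma, so 131.217 − 45.915 − 47.465 = 17 a, giving a = 2.2257 m/s².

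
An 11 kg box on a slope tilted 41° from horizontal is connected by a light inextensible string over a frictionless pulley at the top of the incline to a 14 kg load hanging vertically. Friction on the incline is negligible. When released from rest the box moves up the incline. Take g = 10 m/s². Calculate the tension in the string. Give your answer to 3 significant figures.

For the box on the incline: the weight component along the slope is m₁g sin 41° = 11 × 10 × 0.6561 = 72.171 N and the normal force is N = m₁g cos 41° = 83.018 N.
Newton's second law for the box (up-slope positive): T − 72.171 = 11 a. For the hanging load (downward positive): 14 × 10 − T = 14 a.
Adding the two equations eliminates T: 67.829 = 25 a, so a = 2.7132 m/s².
Then from the hanging load's equation, T = 14 × (10 − 2.7132) = 102.015 N.

102 N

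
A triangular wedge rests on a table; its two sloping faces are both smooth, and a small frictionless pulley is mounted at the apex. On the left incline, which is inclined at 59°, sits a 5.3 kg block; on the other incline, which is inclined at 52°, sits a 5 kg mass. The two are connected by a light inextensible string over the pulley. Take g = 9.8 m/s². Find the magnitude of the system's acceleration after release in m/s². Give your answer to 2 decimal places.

Resolve each weight along its own incline: the 5.3 kg mass has component 5.3 × 9.8 × sin 59° = 44.521 N down its slope, and the 5 kg mass has 5 × 9.8 × sin 52° = 38.613 N down its slope.
The 5.3 kg side's 44.521 N exceeds the other side's 38.613 N, so that mass slides down and the 5 kg mass slides up. Taking that direction as positive, Newton's second law for the whole system gives 44.521 − 38.613 = (5.3 + 5) a, so a = 5.908 / 10.3 = 0.5736 m/s².

0.57 m/s²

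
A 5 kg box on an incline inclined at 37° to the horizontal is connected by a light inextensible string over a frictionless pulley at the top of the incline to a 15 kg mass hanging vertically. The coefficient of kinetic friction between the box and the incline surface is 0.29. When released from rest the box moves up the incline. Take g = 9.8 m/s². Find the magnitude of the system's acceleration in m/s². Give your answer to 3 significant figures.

5.31 m/s²

For the box on the incline: the weight component along the slope is m₁g sin 37° = 5 × 9.8 × 0.6018 = 29.488 N and the normal force is N = m₁g cos 37° = 39.133 N.
Kinetic friction opposes the box's motion up the incline: f = μN = 0.29 × 39.133 = 11.349 N acting down the slope.
Newton's second law for the box (up-slope positive): T − 29.488 − 11.349 = 5 a. For the hanging mass (downward positive): 15 × 9.8 − T = 15 a.
Adding the two equations eliminates T: 106.163 = 20 a, so a = 5.3081 m/s².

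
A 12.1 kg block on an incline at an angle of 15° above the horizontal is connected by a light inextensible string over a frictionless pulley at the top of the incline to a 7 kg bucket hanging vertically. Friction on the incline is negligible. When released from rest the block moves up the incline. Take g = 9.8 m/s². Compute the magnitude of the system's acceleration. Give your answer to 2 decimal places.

1.98 m/s²

For the block on the incline: the weight component along the slope is m₁g sin 15° = 12.1 × 9.8 × 0.2588 = 30.689 N and the normal force is N = m₁g cos 15° = 114.539 N.
Newton's second law for the block (up-slope positive): T − 30.689 = 12.1 a. For the hanging bucket (downward positive): 7 × 9.8 − T = 7 a.
Adding the two equations eliminates T: 37.911 = 19.1 a, so a = 1.9849 m/s².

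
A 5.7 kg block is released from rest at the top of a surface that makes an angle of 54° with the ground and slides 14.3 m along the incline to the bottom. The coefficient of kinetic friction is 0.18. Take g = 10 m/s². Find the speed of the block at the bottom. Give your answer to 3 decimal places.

14.182 m/s

The weight component along the incline is mg sin 54° = 46.114 N and the normal force is N = mg cos 54° = 33.504 N.
Friction up the slope is f = μN = 0.18 × 33.504 = 6.031 N, so the net downslope force is 46.114 − 6.031 = 40.083 N and a = 40.083 / 5.7 = 7.0321 m/s².
Starting from rest over a distance of 14.3 m, v² = 2aL = 2 × 7.0321 × 14.3 = 201.1181, so v = 14.1816 m/s.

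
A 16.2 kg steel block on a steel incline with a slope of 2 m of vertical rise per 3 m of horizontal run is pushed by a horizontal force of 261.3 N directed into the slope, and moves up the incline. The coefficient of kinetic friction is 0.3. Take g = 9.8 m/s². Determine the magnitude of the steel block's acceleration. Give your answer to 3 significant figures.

The horizontal push has components F cos 33.69° = 261.3 × 0.8321 = 217.428 N up the incline and F sin 33.69° = 261.3 × 0.5547 = 144.943 N pressing into the surface.
The normal force is therefore N = mg cos 33.69° + F sin 33.69° = 132.104 + 144.943 = 277.047 N, and kinetic friction down the slope is μN = 0.3 × 277.047 = 83.114 N.
Along the incline: F cos 33.69° − mg sin 33.69° − μN = ma, so 217.428 − 88.064 − 83.114 = 16.2 a, giving a = 2.8549 m/s².

2.85 m/s²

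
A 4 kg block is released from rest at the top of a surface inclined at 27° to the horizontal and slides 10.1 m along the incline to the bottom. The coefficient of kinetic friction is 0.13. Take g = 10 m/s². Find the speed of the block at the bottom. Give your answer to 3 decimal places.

8.265 m/s

The weight component along the incline is mg sin 27° = 18.160 N and the normal force is N = mg cos 27° = 35.640 N.
Friction up the slope is f = μN = 0.13 × 35.640 = 4.633 N, so the net downslope force is 18.160 − 4.633 = 13.527 N and a = 13.527 / 4 = 3.3817 m/s².
Starting from rest over a distance of 10.1 m, v² = 2aL = 2 × 3.3817 × 10.1 = 68.3103, so v = 8.2650 m/s.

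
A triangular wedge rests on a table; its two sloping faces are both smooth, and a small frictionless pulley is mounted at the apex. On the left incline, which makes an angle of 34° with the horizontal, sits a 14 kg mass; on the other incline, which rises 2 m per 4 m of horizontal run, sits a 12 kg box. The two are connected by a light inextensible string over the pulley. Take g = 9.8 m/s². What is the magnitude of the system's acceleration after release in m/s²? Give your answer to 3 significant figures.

Resolve each weight along its own incline: the 14 kg mass has component 14 × 9.8 × sin 34° = 76.721 N down its slope, and the 12 kg mass has 12 × 9.8 × sin 26.57° = 52.592 N down its slope.
The 14 kg side's 76.721 N exceeds the other side's 52.592 N, so that mass slides down and the 12 kg mass slides up. Taking that direction as positive, Newton's second law for the whole system gives 76.721 − 52.592 = (14 + 12) a, so a = 24.129 / 26 = 0.9280 m/s².

0.928 m/s²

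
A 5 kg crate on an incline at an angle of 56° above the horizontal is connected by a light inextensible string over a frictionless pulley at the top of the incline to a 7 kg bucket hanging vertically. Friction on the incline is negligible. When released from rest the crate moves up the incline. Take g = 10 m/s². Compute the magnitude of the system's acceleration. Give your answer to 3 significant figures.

For the crate on the incline: the weight component along the slope is m₁g sin 56° = 5 × 10 × 0.8290 = 41.450 N and the normal force is N = m₁g cos 56° = 27.960 N.
Newton's second law for the crate (up-slope positive): T − 41.450 = 5 a. For the hanging bucket (downward positive): 7 × 10 − T = 7 a.
Adding the two equations eliminates T: 28.550 = 12 a, so a = 2.3792 m/s².

2.38 m/s²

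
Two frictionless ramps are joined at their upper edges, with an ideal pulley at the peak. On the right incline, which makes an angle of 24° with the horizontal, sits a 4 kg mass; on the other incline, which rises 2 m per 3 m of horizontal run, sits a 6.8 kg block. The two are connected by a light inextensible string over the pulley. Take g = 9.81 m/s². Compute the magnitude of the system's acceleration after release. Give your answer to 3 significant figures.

Resolve each weight along its own incline: the 4 kg mass has component 4 × 9.81 × sin 24° = 15.960 N down its slope, and the 6.8 kg mass has 6.8 × 9.81 × sin 33.69° = 37.003 N down its slope.
The 6.8 kg side's 37.003 N exceeds the other side's 15.960 N, so that mass slides down and the 4 kg mass slides up. Taking that direction as positive, Newton's second law for the whole system gives 37.003 − 15.960 = (4 + 6.8) a, so a = 21.043 / 10.8 = 1.9484 m/s².

1.95 m/s²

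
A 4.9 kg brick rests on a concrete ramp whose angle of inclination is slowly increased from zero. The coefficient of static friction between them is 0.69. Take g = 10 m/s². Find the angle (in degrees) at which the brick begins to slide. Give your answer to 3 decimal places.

34.606°

At the threshold of sliding, static friction is at its maximum μ_s N and exactly balances the weight component along the incline: mg sin θ = μ_s mg cos θ.
Hence tan θ = μ_s = 0.69, so θ = arctan(0.69) = 34.6057°.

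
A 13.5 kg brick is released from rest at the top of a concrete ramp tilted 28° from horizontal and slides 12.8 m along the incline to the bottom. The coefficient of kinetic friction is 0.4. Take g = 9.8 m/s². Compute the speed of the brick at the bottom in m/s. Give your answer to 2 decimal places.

5.40 m/s

The weight component along the incline is mg sin 28° = 62.111 N and the normal force is N = mg cos 28° = 116.814 N.
Friction up the slope is f = μN = 0.4 × 116.814 = 46.726 N, so the net downslope force is 62.111 − 46.726 = 15.385 N and a = 15.385 / 13.5 = 1.1396 m/s².
Starting from rest over a distance of 12.8 m, v² = 2aL = 2 × 1.1396 × 12.8 = 29.1738, so v = 5.4013 m/s.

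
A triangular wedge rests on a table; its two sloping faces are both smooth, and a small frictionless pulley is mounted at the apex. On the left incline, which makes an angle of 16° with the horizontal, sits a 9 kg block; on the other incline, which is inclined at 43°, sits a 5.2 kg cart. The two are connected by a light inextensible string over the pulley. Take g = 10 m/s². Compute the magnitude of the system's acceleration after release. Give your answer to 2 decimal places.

Resolve each weight along its own incline: the 9 kg mass has component 9 × 10 × sin 16° = 24.807 N down its slope, and the 5.2 kg mass has 5.2 × 10 × sin 43° = 35.464 N down its slope.
The 5.2 kg side's 35.464 N exceeds the other side's 24.807 N, so that mass slides down and the 9 kg mass slides up. Taking that direction as positive, Newton's second law for the whole system gives 35.464 − 24.807 = (9 + 5.2) a, so a = 10.657 / 14.2 = 0.7505 m/s².

0.75 m/s²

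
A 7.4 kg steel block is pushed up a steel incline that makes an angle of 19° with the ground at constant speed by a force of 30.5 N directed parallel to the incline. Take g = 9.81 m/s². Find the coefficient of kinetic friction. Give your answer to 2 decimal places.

At constant speed ΣF = 0 along the incline. The applied 30.5 N acts up the slope; the weight component mg sin 19° = 23.634 N and kinetic friction μN both act down the slope.
So 30.5 = 23.634 + μ × 68.639, giving μ = (30.5 − 23.634) / 68.639 = 0.1000.

0.10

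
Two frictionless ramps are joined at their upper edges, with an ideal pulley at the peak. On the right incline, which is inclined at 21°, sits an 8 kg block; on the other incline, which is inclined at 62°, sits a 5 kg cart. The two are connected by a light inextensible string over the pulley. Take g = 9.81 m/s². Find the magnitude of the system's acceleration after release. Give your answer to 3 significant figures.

1.17 m/s²

Resolve each weight along its own incline: the 8 kg mass has component 8 × 9.81 × sin 21° = 28.125 N down its slope, and the 5 kg mass has 5 × 9.81 × sin 62° = 43.309 N down its slope.
The 5 kg side's 43.309 N exceeds the other side's 28.125 N, so that mass slides down and the 8 kg mass slides up. Taking that direction as positive, Newton's second law for the whole system gives 43.309 − 28.125 = (8 + 5) a, so a = 15.184 / 13 = 1.1680 m/s².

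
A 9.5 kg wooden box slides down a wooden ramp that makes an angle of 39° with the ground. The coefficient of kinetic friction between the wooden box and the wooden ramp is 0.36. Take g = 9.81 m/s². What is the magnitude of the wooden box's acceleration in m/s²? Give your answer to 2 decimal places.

3.43 m/s²

Resolving the weight along the incline: the component pulling the wooden box down the slope is mg sin 39° = 9.5 × 9.81 × 0.6293 = 58.648 N, and the normal force is N = mg cos 39° = 9.5 × 9.81 × 0.7771 = 72.422 N.
Kinetic friction acts up the slope with magnitude f = μN = 0.36 × 72.422 = 26.072 N.
Net force along the incline is 58.648 − 26.072 = 32.576 N, so a = 32.576 / 9.5 = 3.4291 m/s².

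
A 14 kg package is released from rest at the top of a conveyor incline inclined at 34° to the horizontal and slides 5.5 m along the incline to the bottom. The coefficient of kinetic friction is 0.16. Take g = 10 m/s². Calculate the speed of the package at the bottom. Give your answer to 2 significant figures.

The weight component along the incline is mg sin 34° = 78.287 N and the normal force is N = mg cos 34° = 116.065 N.
Friction up the slope is f = μN = 0.16 × 116.065 = 18.570 N, so the net downslope force is 78.287 − 18.570 = 59.717 N and a = 59.717 / 14 = 4.2655 m/s².
Starting from rest over a distance of 5.5 m, v² = 2aL = 2 × 4.2655 × 5.5 = 46.9205, so v = 6.8499 m/s.

6.8 m/s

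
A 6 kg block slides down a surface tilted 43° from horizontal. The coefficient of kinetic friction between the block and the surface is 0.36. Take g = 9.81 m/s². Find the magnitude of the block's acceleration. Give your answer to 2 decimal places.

4.11 m/s²

Resolving the weight along the incline: the component pulling the block down the slope is mg sin 43° = 6 × 9.81 × 0.6820 = 40.143 N, and the normal force is N = mg cos 43° = 6 × 9.81 × 0.7314 = 43.050 N.
Kinetic friction acts up the slope with magnitude f = μN = 0.36 × 43.050 = 15.498 N.
Net force along the incline is 40.143 − 15.498 = 24.645 N, so a = 24.645 / 6 = 4.1075 m/s².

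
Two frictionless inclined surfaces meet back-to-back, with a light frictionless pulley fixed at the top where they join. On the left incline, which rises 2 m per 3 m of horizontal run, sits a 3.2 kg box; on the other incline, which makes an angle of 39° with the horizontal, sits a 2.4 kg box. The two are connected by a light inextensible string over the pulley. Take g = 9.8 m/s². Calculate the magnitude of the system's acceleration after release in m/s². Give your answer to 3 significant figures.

Resolve each weight along its own incline: the 3.2 kg mass has component 3.2 × 9.8 × sin 33.69° = 17.395 N down its slope, and the 2.4 kg mass has 2.4 × 9.8 × sin 39° = 14.802 N down its slope.
The 3.2 kg side's 17.395 N exceeds the other side's 14.802 N, so that mass slides down and the 2.4 kg mass slides up. Taking that direction as positive, Newton's second law for the whole system gives 17.395 − 14.802 = (3.2 + 2.4) a, so a = 2.593 / 5.6 = 0.4630 m/s².

0.463 m/s²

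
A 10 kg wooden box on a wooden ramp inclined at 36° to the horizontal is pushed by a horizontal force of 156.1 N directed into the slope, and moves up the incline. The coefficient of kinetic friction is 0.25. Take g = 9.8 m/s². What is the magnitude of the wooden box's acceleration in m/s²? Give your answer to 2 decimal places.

2.59 m/s²

The horizontal push has components F cos 36° = 156.1 × 0.8090 = 126.285 N up the incline and F sin 36° = 156.1 × 0.5878 = 91.756 N pressing into the surface.
The normal force is therefore N = mg cos 36° + F sin 36° = 79.282 + 91.756 = 171.038 N, and kinetic friction down the slope is μN = 0.25 × 171.038 = 42.760 N.
Along the incline: F cos 36° − mg sin 36° − μN = ma, so 126.285 − 57.604 − 42.760 = 10 a, giving a = 2.5921 m/s².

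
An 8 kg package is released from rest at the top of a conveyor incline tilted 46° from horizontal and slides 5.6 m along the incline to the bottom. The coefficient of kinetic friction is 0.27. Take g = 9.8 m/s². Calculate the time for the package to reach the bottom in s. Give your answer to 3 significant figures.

The weight component along the incline is mg sin 46° = 56.396 N and the normal force is N = mg cos 46° = 54.461 N.
Friction up the slope is f = μN = 0.27 × 54.461 = 14.704 N, so the net downslope force is 56.396 − 14.704 = 41.692 N and a = 41.692 / 8 = 5.2115 m/s².
Starting from rest, L = ½at², so t = √(2L/a) = √(2 × 5.6 / 5.2115) = 1.4660 s.

1.47 s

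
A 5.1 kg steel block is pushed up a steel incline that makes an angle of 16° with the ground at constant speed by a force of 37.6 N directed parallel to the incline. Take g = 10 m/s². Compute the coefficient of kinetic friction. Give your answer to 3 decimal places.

0.480

At constant speed ΣF = 0 along the incline. The applied 37.6 N acts up the slope; the weight component mg sin 16° = 14.058 N and kinetic friction μN both act down the slope.
So 37.6 = 14.058 + μ × 49.024, giving μ = (37.6 − 14.058) / 49.024 = 0.4802.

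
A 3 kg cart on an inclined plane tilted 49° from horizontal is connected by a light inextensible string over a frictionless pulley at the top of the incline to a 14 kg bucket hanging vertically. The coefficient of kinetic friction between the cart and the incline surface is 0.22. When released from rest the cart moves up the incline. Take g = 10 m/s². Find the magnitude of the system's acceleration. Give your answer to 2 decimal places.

6.65 m/s²

For the cart on the incline: the weight component along the slope is m₁g sin 49° = 3 × 10 × 0.7547 = 22.641 N and the normal force is N = m₁g cos 49° = 19.682 N.
Kinetic friction opposes the cart's motion up the incline: f = μN = 0.22 × 19.682 = 4.330 N acting down the slope.
Newton's second law for the cart (up-slope positive): T − 22.641 − 4.330 = 3 a. For the hanging bucket (downward positive): 14 × 10 − T = 14 a.
Adding the two equations eliminates T: 113.029 = 17 a, so a = 6.6488 m/s².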